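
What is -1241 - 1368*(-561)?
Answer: 766207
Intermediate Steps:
-1241 - 1368*(-561) = -1241 + 767448 = 766207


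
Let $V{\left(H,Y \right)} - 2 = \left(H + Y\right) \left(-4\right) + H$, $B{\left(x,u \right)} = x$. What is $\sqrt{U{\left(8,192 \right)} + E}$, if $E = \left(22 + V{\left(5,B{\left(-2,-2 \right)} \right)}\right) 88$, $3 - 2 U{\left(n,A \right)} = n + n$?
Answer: $\frac{3 \sqrt{662}}{2} \approx 38.594$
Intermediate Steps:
$U{\left(n,A \right)} = \frac{3}{2} - n$ ($U{\left(n,A \right)} = \frac{3}{2} - \frac{n + n}{2} = \frac{3}{2} - \frac{2 n}{2} = \frac{3}{2} - n$)
$V{\left(H,Y \right)} = 2 - 4 Y - 3 H$ ($V{\left(H,Y \right)} = 2 + \left(\left(H + Y\right) \left(-4\right) + H\right) = 2 - \left(3 H + 4 Y\right) = 2 - 4 Y - 3 H$)
$E = 1496$ ($E = \left(22 - 5\right) 88 = 17 \cdot 88 = 1496$)
$\sqrt{U{\left(8,192 \right)} + E} = \sqrt{\left(\frac{3}{2} - 8\right) + 1496} = \sqrt{- \frac{13}{2} + 1496} = \sqrt{\frac{2979}{2}} = \frac{3 \sqrt{662}}{2}$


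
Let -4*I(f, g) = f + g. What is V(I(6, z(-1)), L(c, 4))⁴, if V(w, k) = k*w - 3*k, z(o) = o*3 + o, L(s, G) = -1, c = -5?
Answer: 2401/16 ≈ 150.06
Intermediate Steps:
z(o) = 4*o (z(o) = 3*o + o = 4*o)
I(f, g) = -f/4 - g/4 (I(f, g) = -(f + g)/4 = -f/4 - g/4)
V(w, k) = -3*k + k*w
V(I(6, z(-1)), L(c, 4))⁴ = (-(-3 + (-¼*6 - (-1))))⁴ = (-(-3 + (-3/2 - ¼*(-4))))⁴ = (-(-3 + (-3/2 + 1)))⁴ = (-(-3 - ½))⁴ = (-1*(-7/2))⁴ = (7/2)⁴ = 2401/16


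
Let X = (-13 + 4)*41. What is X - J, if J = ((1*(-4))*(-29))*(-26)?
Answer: 2647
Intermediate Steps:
J = -3016 (J = -4*(-29)*(-26) = 116*(-26) = -3016)
X = -369 (X = -9*41 = -369)
X - J = -369 - 1*(-3016) = -369 + 3016 = 2647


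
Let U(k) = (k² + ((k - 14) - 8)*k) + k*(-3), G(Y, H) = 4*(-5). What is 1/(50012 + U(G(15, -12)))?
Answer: 1/51312 ≈ 1.9489e-5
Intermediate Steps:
G(Y, H) = -20
U(k) = k² - 3*k + k*(-22 + k) (U(k) = (k² + ((-14 + k) - 8)*k) - 3*k = (k² + (-22 + k)*k) - 3*k = (k² + k*(-22 + k)) - 3*k = k² - 3*k + k*(-22 + k))
1/(50012 + U(G(15, -12))) = 1/(50012 - 20*(-25 + 2*(-20))) = 1/(50012 - 20*(-25 - 40)) = 1/(50012 - 20*(-65)) = 1/(50012 + 1300) = 1/51312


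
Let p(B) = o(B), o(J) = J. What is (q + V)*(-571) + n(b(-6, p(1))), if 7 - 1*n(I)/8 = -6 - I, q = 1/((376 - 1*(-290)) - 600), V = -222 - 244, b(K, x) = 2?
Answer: 17569025/66 ≈ 2.6620e+5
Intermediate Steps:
p(B) = B
V = -466
q = 1/66 (q = 1/((376 + 290) - 600) = 1/(666 - 600) = 1/66 ≈ 0.015152)
n(I) = 104 + 8*I (n(I) = 56 - 8*(-6 - I) = 56 + (48 + 8*I) = 104 + 8*I)
(q + V)*(-571) + n(b(-6, p(1))) = (1/66 - 466)*(-571) + (104 + 8*2) = -30755/66*(-571) + (104 + 16) = 17561105/66 + 120 = 17569025/66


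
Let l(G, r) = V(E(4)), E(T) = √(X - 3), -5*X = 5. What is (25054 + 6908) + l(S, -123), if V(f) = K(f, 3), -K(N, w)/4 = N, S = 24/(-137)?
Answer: 31962 - 8*I ≈ 31962.0 - 8.0*I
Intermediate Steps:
S = -24/137 (S = 24*(-1/137) = -24/137 ≈ -0.17518)
X = -1 (X = -⅕*5 = -1)
K(N, w) = -4*N
E(T) = 2*I (E(T) = √(-1 - 3) = √(-4) = 2*I)
V(f) = -4*f
l(G, r) = -8*I
(25054 + 6908) + l(S, -123) = (25054 + 6908) - 8*I = 31962 - 8*I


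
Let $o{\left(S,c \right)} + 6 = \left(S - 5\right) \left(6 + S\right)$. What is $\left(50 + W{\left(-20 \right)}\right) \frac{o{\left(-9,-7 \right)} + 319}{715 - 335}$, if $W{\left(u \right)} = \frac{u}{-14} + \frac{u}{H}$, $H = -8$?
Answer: $\frac{53605}{1064} \approx 50.381$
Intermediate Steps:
$o{\left(S,c \right)} = -6 + \left(-5 + S\right) \left(6 + S\right)$ ($o{\left(S,c \right)} = -6 + \left(S - 5\right) \left(6 + S\right) = -6 + \left(-5 + S\right) \left(6 + S\right)$)
$W{\left(u \right)} = - \frac{11 u}{56}$ ($W{\left(u \right)} = \frac{u}{-14} + \frac{u}{-8} = u \left(- \frac{1}{14}\right) + u \left(- \frac{1}{8}\right) = - \frac{u}{14} - \frac{u}{8} = - \frac{11 u}{56}$)
$\left(50 + W{\left(-20 \right)}\right) \frac{o{\left(-9,-7 \right)} + 319}{715 - 335} = \left(50 - - \frac{55}{14}\right) \frac{\left(-36 - 9 + \left(-9\right)^{2}\right) + 319}{715 - 335} = \left(50 + \frac{55}{14}\right) \frac{\left(-36 - 9 + 81\right) + 319}{380} = \frac{755 \left(36 + 319\right) \frac{1}{380}}{14} = \frac{755 \cdot 355 \cdot \frac{1}{380}}{14} = \frac{755}{14} \cdot \frac{71}{76} = \frac{53605}{1064}$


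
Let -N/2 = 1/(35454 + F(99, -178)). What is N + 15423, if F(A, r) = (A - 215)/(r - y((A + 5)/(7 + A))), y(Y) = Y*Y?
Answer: 68722051335563/4455816092 ≈ 15423.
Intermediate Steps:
y(Y) = Y²
F(A, r) = (-215 + A)/(r - (5 + A)²/(7 + A)²) (F(A, r) = (A - 215)/(r - ((A + 5)/(7 + A))²) = (-215 + A)/(r - ((5 + A)/(7 + A))²) = (-215 + A)/(r - (5 + A)²/(7 + A)²))
N = -251353/4455816092 (N = -2/(35454 + (7 + 99)²*(-215 + 99)/(-(5 + 99)² - 178*(7 + 99)²)) = -2/(35454 + 106²*(-116)/(-1*104² - 178*106²)) = -2/(35454 + 11236*(-116)/(-1*10816 - 178*11236)) = -2/(35454 + 11236*(-116)/(-10816 - 2000008)) = -2/(35454 + 11236*(-116)/(-2010824)) = -2/(35454 + 11236*(-1/2010824)*(-116)) = -2/(35454 + 162922/251353) = -2/8911632184/251353 = -2*251353/8911632184 = -251353/4455816092 ≈ -5.6410e-5)
N + 15423 = -251353/4455816092 + 15423 = 68722051335563/4455816092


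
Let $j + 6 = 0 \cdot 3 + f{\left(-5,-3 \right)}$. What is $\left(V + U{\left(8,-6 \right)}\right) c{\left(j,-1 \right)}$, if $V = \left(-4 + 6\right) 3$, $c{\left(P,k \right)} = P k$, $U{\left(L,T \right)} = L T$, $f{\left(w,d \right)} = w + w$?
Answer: $-672$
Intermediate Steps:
$f{\left(w,d \right)} = 2 w$
$j = -16$ ($j = -6 + \left(0 \cdot 3 + 2 \left(-5\right)\right) = -6 + \left(0 - 10\right) = -6 - 10 = -16$)
$V = 6$ ($V = 2 \cdot 3 = 6$)
$\left(V + U{\left(8,-6 \right)}\right) c{\left(j,-1 \right)} = \left(6 + 8 \left(-6\right)\right) \left(\left(-16\right) \left(-1\right)\right) = \left(6 - 48\right) 16 = \left(-42\right) 16 = -672$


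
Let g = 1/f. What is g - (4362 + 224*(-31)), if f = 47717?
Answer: 123205295/47717 ≈ 2582.0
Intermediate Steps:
g = 1/47717 ≈ 2.0957e-5
g - (4362 + 224*(-31)) = 1/47717 - (4362 + 224*(-31)) = 1/47717 - (4362 - 6944) = 1/47717 - 1*(-2582) = 1/47717 + 2582 = 123205295/47717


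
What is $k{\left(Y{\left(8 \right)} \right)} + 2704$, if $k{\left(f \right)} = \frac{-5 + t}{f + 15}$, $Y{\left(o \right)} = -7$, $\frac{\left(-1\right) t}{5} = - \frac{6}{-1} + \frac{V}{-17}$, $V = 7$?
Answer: $\frac{45898}{17} \approx 2699.9$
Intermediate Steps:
$t = - \frac{475}{17}$ ($t = - 5 \left(- \frac{6}{-1} + \frac{7}{-17}\right) = - 5 \left(\left(-6\right) \left(-1\right) + 7 \left(- \frac{1}{17}\right)\right) = - 5 \left(6 - \frac{7}{17}\right) = \left(-5\right) \frac{95}{17} = - \frac{475}{17} \approx -27.941$)
$k{\left(f \right)} = - \frac{560}{17 \left(15 + f\right)}$ ($k{\left(f \right)} = \frac{-5 - \frac{475}{17}}{f + 15} = - \frac{560}{17 \left(15 + f\right)}$)
$k{\left(Y{\left(8 \right)} \right)} + 2704 = - \frac{560}{255 + 17 \left(-7\right)} + 2704 = - \frac{560}{255 - 119} + 2704 = - \frac{560}{136} + 2704 = \left(-560\right) \frac{1}{136} + 2704 = - \frac{70}{17} + 2704 = \frac{45898}{17}$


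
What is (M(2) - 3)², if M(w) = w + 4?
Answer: 9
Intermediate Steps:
M(w) = 4 + w
(M(2) - 3)² = ((4 + 2) - 3)² = (6 - 3)² = 3² = 9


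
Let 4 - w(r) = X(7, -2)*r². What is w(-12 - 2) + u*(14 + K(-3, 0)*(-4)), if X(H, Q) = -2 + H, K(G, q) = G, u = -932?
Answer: -25208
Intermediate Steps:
w(r) = 4 - 5*r² (w(r) = 4 - (-2 + 7)*r² = 4 - 5*r²)
w(-12 - 2) + u*(14 + K(-3, 0)*(-4)) = (4 - 5*(-12 - 2)²) - 932*(14 - 3*(-4)) = (4 - 5*(-14)²) - 932*(14 + 12) = (4 - 5*196) - 932*26 = (4 - 980) - 24232 = -976 - 24232 = -25208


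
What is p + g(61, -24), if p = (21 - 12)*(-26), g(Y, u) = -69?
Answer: -303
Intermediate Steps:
p = -234 (p = 9*(-26) = -234)
p + g(61, -24) = -234 - 69 = -303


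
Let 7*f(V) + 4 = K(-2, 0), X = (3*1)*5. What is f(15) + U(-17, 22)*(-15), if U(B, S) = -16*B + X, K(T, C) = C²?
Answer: -30139/7 ≈ -4305.6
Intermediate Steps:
X = 15 (X = 3*5 = 15)
U(B, S) = 15 - 16*B (U(B, S) = -16*B + 15 = 15 - 16*B)
f(V) = -4/7 (f(V) = -4/7 + (⅐)*0² = -4/7 + (⅐)*0 = -4/7 + 0 = -4/7)
f(15) + U(-17, 22)*(-15) = -4/7 + (15 - 16*(-17))*(-15) = -4/7 + (15 + 272)*(-15) = -4/7 + 287*(-15) = -4/7 - 4305 = -30139/7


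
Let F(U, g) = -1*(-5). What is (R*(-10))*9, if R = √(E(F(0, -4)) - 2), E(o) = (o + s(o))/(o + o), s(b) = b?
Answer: -90*I ≈ -90.0*I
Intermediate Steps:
F(U, g) = 5
E(o) = 1 (E(o) = (o + o)/(o + o) = (2*o)/((2*o)) = (2*o)*(1/(2*o)) = 1)
R = I (R = √(1 - 2) = √(-1) = I ≈ 1.0*I)
(R*(-10))*9 = (I*(-10))*9 = -10*I*9 = -90*I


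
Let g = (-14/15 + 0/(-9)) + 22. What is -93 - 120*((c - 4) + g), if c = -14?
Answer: -461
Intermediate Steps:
g = 316/15 (g = (-14*1/15 + 0*(-⅑)) + 22 = (-14/15 + 0) + 22 = -14/15 + 22 = 316/15 ≈ 21.067)
-93 - 120*((c - 4) + g) = -93 - 120*((-14 - 4) + 316/15) = -93 - 120*(-18 + 316/15) = -93 - 120*46/15 = -93 - 368 = -461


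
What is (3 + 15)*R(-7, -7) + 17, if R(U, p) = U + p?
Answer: -235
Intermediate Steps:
(3 + 15)*R(-7, -7) + 17 = (3 + 15)*(-7 - 7) + 17 = 18*(-14) + 17 = -252 + 17 = -235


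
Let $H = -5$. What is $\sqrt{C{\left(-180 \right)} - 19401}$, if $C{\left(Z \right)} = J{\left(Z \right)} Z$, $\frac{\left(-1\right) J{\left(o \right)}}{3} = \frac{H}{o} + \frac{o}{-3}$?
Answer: $3 \sqrt{1446} \approx 114.08$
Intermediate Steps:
$J{\left(o \right)} = o + \frac{15}{o}$ ($J{\left(o \right)} = - 3 \left(- \frac{5}{o} + \frac{o}{-3}\right) = - 3 \left(- \frac{5}{o} + o \left(- \frac{1}{3}\right)\right) = - 3 \left(- \frac{5}{o} - \frac{o}{3}\right) = o + \frac{15}{o}$)
$C{\left(Z \right)} = Z \left(Z + \frac{15}{Z}\right)$ ($C{\left(Z \right)} = \left(Z + \frac{15}{Z}\right) Z = Z \left(Z + \frac{15}{Z}\right)$)
$\sqrt{C{\left(-180 \right)} - 19401} = \sqrt{\left(15 + \left(-180\right)^{2}\right) - 19401} = \sqrt{\left(15 + 32400\right) - 19401} = \sqrt{32415 - 19401} = \sqrt{13014} = 3 \sqrt{1446}$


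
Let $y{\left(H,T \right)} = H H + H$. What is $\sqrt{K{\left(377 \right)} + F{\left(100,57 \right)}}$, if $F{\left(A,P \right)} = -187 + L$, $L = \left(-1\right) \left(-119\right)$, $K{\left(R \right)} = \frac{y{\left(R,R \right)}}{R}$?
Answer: $\sqrt{310} \approx 17.607$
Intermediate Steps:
$y{\left(H,T \right)} = H + H^{2}$ ($y{\left(H,T \right)} = H^{2} + H = H + H^{2}$)
$K{\left(R \right)} = 1 + R$ ($K{\left(R \right)} = \frac{R \left(1 + R\right)}{R} = 1 + R$)
$L = 119$
$F{\left(A,P \right)} = -68$ ($F{\left(A,P \right)} = -187 + 119 = -68$)
$\sqrt{K{\left(377 \right)} + F{\left(100,57 \right)}} = \sqrt{\left(1 + 377\right) - 68} = \sqrt{378 - 68} = \sqrt{310}$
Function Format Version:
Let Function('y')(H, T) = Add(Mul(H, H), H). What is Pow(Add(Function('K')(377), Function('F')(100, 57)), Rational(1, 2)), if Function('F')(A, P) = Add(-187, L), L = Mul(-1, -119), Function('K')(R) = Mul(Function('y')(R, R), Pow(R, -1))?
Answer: Pow(310, Rational(1, 2)) ≈ 17.607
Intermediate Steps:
Function('y')(H, T) = Add(H, Pow(H, 2)) (Function('y')(H, T) = Add(Pow(H, 2), H) = Add(H, Pow(H, 2)))
Function('K')(R) = Add(1, R) (Function('K')(R) = Mul(Mul(R, Add(1, R)), Pow(R, -1)) = Add(1, R))
L = 119
Function('F')(A, P) = -68 (Function('F')(A, P) = Add(-187, 119) = -68)
Pow(Add(Function('K')(377), Function('F')(100, 57)), Rational(1, 2)) = Pow(Add(Add(1, 377), -68), Rational(1, 2)) = Pow(Add(378, -68), Rational(1, 2)) = Pow(310, Rational(1, 2))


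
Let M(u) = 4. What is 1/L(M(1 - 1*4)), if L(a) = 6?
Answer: 1/6 ≈ 0.16667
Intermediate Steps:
1/L(M(1 - 1*4)) = 1/6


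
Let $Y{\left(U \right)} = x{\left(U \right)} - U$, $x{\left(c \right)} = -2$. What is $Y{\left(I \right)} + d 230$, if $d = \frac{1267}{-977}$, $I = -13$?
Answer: $- \frac{280663}{977} \approx -287.27$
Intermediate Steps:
$d = - \frac{1267}{977}$ ($d = 1267 \left(- \frac{1}{977}\right) = - \frac{1267}{977} \approx -1.2968$)
$Y{\left(U \right)} = -2 - U$
$Y{\left(I \right)} + d 230 = \left(-2 - -13\right) - \frac{291410}{977} = \left(-2 + 13\right) - \frac{291410}{977} = 11 - \frac{291410}{977} = - \frac{280663}{977}$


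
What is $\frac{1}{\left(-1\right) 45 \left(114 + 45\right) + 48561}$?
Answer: $\frac{1}{41406} \approx 2.4151 \cdot 10^{-5}$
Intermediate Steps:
$\frac{1}{\left(-1\right) 45 \left(114 + 45\right) + 48561} = \frac{1}{\left(-45\right) 159 + 48561} = \frac{1}{-7155 + 48561} = \frac{1}{41406}$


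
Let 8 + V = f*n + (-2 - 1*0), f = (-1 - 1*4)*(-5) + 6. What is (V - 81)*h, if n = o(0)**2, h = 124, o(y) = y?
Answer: -11284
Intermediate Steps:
f = 31 (f = (-1 - 4)*(-5) + 6 = -5*(-5) + 6 = 25 + 6 = 31)
n = 0 (n = 0**2 = 0)
V = -10 (V = -8 + (31*0 + (-2 - 1*0)) = -8 + (0 + (-2 + 0)) = -8 + (0 - 2) = -8 - 2 = -10)
(V - 81)*h = (-10 - 81)*124 = -91*124 = -11284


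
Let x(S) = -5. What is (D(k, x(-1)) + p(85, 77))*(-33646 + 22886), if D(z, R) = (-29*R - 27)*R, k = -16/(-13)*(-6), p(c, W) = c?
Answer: 5433800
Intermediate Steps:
k = -96/13 (k = -16*(-1/13)*(-6) = (16/13)*(-6) = -96/13 ≈ -7.3846)
D(z, R) = R*(-27 - 29*R) (D(z, R) = (-27 - 29*R)*R = R*(-27 - 29*R))
(D(k, x(-1)) + p(85, 77))*(-33646 + 22886) = (-1*(-5)*(27 + 29*(-5)) + 85)*(-33646 + 22886) = (-1*(-5)*(27 - 145) + 85)*(-10760) = (-1*(-5)*(-118) + 85)*(-10760) = (-590 + 85)*(-10760) = -505*(-10760) = 5433800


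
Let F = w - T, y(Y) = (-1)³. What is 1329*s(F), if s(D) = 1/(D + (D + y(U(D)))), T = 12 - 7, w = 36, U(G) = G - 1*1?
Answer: 1329/61 ≈ 21.787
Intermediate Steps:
U(G) = -1 + G (U(G) = G - 1 = -1 + G)
y(Y) = -1
T = 5
F = 31 (F = 36 - 1*5 = 36 - 5 = 31)
s(D) = 1/(-1 + 2*D) (s(D) = 1/(D + (D - 1)) = 1/(D + (-1 + D)) = 1/(-1 + 2*D))
1329*s(F) = 1329/(-1 + 2*31) = 1329/(-1 + 62) = 1329/61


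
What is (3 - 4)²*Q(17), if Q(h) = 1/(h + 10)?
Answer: 1/27 ≈ 0.037037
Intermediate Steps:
Q(h) = 1/(10 + h)
(3 - 4)²*Q(17) = (3 - 4)²/(10 + 17) = (-1)²/27 = 1*(1/27) = 1/27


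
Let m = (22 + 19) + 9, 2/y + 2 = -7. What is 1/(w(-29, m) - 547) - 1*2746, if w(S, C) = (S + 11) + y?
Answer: -13968911/5087 ≈ -2746.0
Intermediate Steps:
y = -2/9 (y = 2/(-2 - 7) = 2/(-9) = 2*(-⅑) = -2/9 ≈ -0.22222)
m = 50 (m = 41 + 9 = 50)
w(S, C) = 97/9 + S (w(S, C) = (S + 11) - 2/9 = (11 + S) - 2/9 = 97/9 + S)
1/(w(-29, m) - 547) - 1*2746 = 1/((97/9 - 29) - 547) - 1*2746 = 1/(-164/9 - 547) - 2746 = 1/(-5087/9) - 2746 = -9/5087 - 2746 = -13968911/5087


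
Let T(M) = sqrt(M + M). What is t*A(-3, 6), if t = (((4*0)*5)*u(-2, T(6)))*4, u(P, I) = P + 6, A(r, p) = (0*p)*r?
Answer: 0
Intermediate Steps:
T(M) = sqrt(2)*sqrt(M) (T(M) = sqrt(2*M) = sqrt(2)*sqrt(M))
A(r, p) = 0 (A(r, p) = 0*r = 0)
u(P, I) = 6 + P
t = 0 (t = (((4*0)*5)*(6 - 2))*4 = ((0*5)*4)*4 = (0*4)*4 = 0*4 = 0)
t*A(-3, 6) = 0*0 = 0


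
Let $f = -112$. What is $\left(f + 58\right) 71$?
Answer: $-3834$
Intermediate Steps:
$\left(f + 58\right) 71 = \left(-112 + 58\right) 71 = \left(-54\right) 71 = -3834$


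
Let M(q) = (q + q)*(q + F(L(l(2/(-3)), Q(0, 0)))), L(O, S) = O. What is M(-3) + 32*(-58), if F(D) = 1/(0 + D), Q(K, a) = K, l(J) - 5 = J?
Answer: -23912/13 ≈ -1839.4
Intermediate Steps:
l(J) = 5 + J
F(D) = 1/D
M(q) = 2*q*(3/13 + q) (M(q) = (q + q)*(q + 1/(5 + 2/(-3))) = (2*q)*(q + 1/(5 + 2*(-1/3))) = (2*q)*(q + 1/(5 - 2/3)) = (2*q)*(q + 1/(13/3)) = (2*q)*(q + 3/13) = (2*q)*(3/13 + q) = 2*q*(3/13 + q))
M(-3) + 32*(-58) = (2/13)*(-3)*(3 + 13*(-3)) + 32*(-58) = (2/13)*(-3)*(3 - 39) - 1856 = (2/13)*(-3)*(-36) - 1856 = 216/13 - 1856 = -23912/13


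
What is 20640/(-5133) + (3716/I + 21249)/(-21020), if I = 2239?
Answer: -405208574797/80526127580 ≈ -5.0320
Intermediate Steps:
20640/(-5133) + (3716/I + 21249)/(-21020) = 20640/(-5133) + (3716/2239 + 21249)/(-21020) = 20640*(-1/5133) + (3716*(1/2239) + 21249)*(-1/21020) = -6880/1711 + (3716/2239 + 21249)*(-1/21020) = -6880/1711 + (47580227/2239)*(-1/21020) = -6880/1711 - 47580227/47063780 = -405208574797/80526127580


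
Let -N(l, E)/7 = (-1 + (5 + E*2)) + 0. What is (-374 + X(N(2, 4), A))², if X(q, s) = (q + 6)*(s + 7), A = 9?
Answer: 2630884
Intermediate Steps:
N(l, E) = -28 - 14*E (N(l, E) = -7*((-1 + (5 + E*2)) + 0) = -7*((-1 + (5 + 2*E)) + 0) = -7*((4 + 2*E) + 0) = -7*(4 + 2*E) = -28 - 14*E)
X(q, s) = (6 + q)*(7 + s)
(-374 + X(N(2, 4), A))² = (-374 + (42 + 6*9 + 7*(-28 - 14*4) + (-28 - 14*4)*9))² = (-374 + (42 + 54 + 7*(-28 - 56) + (-28 - 56)*9))² = (-374 + (42 + 54 + 7*(-84) - 84*9))² = (-374 + (42 + 54 - 588 - 756))² = (-374 - 1248)² = (-1622)² = 2630884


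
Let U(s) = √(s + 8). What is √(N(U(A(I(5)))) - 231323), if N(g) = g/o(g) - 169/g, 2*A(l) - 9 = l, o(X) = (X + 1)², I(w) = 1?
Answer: -√(-3238860 - 462827*√13)/12 + √13*√(-3238860 - 462827*√13)/12 ≈ 481.01*I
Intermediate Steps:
o(X) = (1 + X)²
A(l) = 9/2 + l/2
U(s) = √(8 + s)
N(g) = -169/g + g/(1 + g)² (N(g) = g/((1 + g)²) - 169/g = g/(1 + g)² - 169/g = -169/g + g/(1 + g)²)
√(N(U(A(I(5)))) - 231323) = √((-169/√(8 + (9/2 + (½)*1)) + √(8 + (9/2 + (½)*1))/(1 + √(8 + (9/2 + (½)*1)))²) - 231323) = √((-169/√(8 + (9/2 + ½)) + √(8 + (9/2 + ½))/(1 + √(8 + (9/2 + ½)))²) - 231323) = √((-169/√(8 + 5) + √(8 + 5)/(1 + √(8 + 5))²) - 231323) = √((-169*√13/13 + √13/(1 + √13)²) - 231323) = √((-13*√13 + √13/(1 + √13)²) - 231323) = √(-231323 - 13*√13 + √13/(1 + √13)²)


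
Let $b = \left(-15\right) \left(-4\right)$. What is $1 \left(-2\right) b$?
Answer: $-120$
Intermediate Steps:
$b = 60$
$1 \left(-2\right) b = 1 \left(-2\right) 60 = \left(-2\right) 60 = -120$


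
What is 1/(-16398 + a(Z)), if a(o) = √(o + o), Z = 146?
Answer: -8199/134447056 - √73/134447056 ≈ -6.1047e-5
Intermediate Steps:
a(o) = √2*√o (a(o) = √(2*o) = √2*√o)
1/(-16398 + a(Z)) = 1/(-16398 + √2*√146) = 1/(-16398 + 2*√73)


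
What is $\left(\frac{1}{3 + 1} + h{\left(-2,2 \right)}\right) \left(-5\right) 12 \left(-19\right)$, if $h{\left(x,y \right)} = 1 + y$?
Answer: $3705$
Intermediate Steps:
$\left(\frac{1}{3 + 1} + h{\left(-2,2 \right)}\right) \left(-5\right) 12 \left(-19\right) = \left(\frac{1}{3 + 1} + \left(1 + 2\right)\right) \left(-5\right) 12 \left(-19\right) = \left(\frac{1}{4} + 3\right) \left(-5\right) 12 \left(-19\right) = \frac{13}{4} \left(-5\right) 12 \left(-19\right) = \left(- \frac{65}{4}\right) 12 \left(-19\right) = \left(-195\right) \left(-19\right) = 3705$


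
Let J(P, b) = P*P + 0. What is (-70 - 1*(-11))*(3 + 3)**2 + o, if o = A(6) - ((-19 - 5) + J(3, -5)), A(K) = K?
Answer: -2103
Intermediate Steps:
J(P, b) = P**2 (J(P, b) = P**2 + 0 = P**2)
o = 21 (o = 6 - ((-19 - 5) + 3**2) = 6 - (-24 + 9) = 6 - 1*(-15) = 6 + 15 = 21)
(-70 - 1*(-11))*(3 + 3)**2 + o = (-70 - 1*(-11))*(3 + 3)**2 + 21 = (-70 + 11)*6**2 + 21 = -59*36 + 21 = -2124 + 21 = -2103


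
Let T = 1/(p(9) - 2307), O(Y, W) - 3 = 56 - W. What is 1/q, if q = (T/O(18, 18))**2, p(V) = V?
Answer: 8877031524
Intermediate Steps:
O(Y, W) = 59 - W (O(Y, W) = 3 + (56 - W) = 59 - W)
T = -1/2298 (T = 1/(9 - 2307) = 1/(-2298) = -1/2298 ≈ -0.00043516)
q = 1/8877031524 (q = (-1/(2298*(59 - 1*18)))**2 = (-1/(2298*(59 - 18)))**2 = (-1/2298/41)**2 = (-1/2298*1/41)**2 = (-1/94218)**2 = 1/8877031524 ≈ 1.1265e-10)
1/q = 1/(1/8877031524) = 8877031524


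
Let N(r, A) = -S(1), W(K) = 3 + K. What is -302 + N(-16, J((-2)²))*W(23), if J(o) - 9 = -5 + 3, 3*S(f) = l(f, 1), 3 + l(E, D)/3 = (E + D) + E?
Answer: -302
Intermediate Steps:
l(E, D) = -9 + 3*D + 6*E (l(E, D) = -9 + 3*((E + D) + E) = -9 + 3*((D + E) + E) = -9 + 3*(D + 2*E) = -9 + (3*D + 6*E) = -9 + 3*D + 6*E)
S(f) = -2 + 2*f (S(f) = (-9 + 3*1 + 6*f)/3 = (-9 + 3 + 6*f)/3 = (-6 + 6*f)/3 = -2 + 2*f)
J(o) = 7 (J(o) = 9 + (-5 + 3) = 9 - 2 = 7)
N(r, A) = 0 (N(r, A) = -(-2 + 2*1) = -(-2 + 2) = -1*0 = 0)
-302 + N(-16, J((-2)²))*W(23) = -302 + 0*(3 + 23) = -302 + 0*26 = -302 + 0 = -302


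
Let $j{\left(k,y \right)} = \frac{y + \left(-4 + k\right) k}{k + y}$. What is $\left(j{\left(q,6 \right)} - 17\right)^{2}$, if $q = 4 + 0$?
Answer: $\frac{6724}{25} \approx 268.96$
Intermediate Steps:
$q = 4$
$j{\left(k,y \right)} = \frac{y + k \left(-4 + k\right)}{k + y}$
$\left(j{\left(q,6 \right)} - 17\right)^{2} = \left(\frac{6 + 4^{2} - 16}{4 + 6} - 17\right)^{2} = \left(\frac{6 + 16 - 16}{10} - 17\right)^{2} = \left(\frac{1}{10} \cdot 6 - 17\right)^{2} = \left(\frac{3}{5} - 17\right)^{2} = \left(- \frac{82}{5}\right)^{2} = \frac{6724}{25}$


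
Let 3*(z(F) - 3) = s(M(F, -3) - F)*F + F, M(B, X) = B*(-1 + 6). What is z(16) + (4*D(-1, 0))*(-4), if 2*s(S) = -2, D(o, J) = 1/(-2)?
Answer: 11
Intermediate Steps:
M(B, X) = 5*B (M(B, X) = B*5 = 5*B)
D(o, J) = -1/2
s(S) = -1 (s(S) = (1/2)*(-2) = -1)
z(F) = 3 (z(F) = 3 + (-F + F)/3 = 3 + (1/3)*0 = 3 + 0 = 3)
z(16) + (4*D(-1, 0))*(-4) = 3 + (4*(-1/2))*(-4) = 3 - 2*(-4) = 3 + 8 = 11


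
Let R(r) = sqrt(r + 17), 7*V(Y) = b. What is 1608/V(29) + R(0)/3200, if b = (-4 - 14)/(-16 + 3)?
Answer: 24388/3 + sqrt(17)/3200 ≈ 8129.3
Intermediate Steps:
b = 18/13 (b = -18/(-13) = -18*(-1/13) = 18/13 ≈ 1.3846)
V(Y) = 18/91 (V(Y) = (1/7)*(18/13) = 18/91)
R(r) = sqrt(17 + r)
1608/V(29) + R(0)/3200 = 1608/(18/91) + sqrt(17 + 0)/3200 = 1608*(91/18) + sqrt(17)*(1/3200) = 24388/3 + sqrt(17)/3200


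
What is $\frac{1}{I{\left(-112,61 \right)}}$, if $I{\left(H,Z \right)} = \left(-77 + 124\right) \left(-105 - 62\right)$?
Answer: $- \frac{1}{7849} \approx -0.0001274$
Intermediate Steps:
$I{\left(H,Z \right)} = -7849$ ($I{\left(H,Z \right)} = 47 \left(-167\right) = -7849$)
$\frac{1}{I{\left(-112,61 \right)}} = \frac{1}{-7849} = - \frac{1}{7849}$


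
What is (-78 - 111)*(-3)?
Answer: 567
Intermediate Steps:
(-78 - 111)*(-3) = -189*(-3) = 567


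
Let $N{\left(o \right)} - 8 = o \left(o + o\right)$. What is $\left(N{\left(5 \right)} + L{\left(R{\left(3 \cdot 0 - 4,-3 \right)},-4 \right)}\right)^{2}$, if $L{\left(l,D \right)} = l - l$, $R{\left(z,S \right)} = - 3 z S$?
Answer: $3364$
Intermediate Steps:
$N{\left(o \right)} = 8 + 2 o^{2}$ ($N{\left(o \right)} = 8 + o \left(o + o\right) = 8 + o 2 o = 8 + 2 o^{2}$)
$R{\left(z,S \right)} = - 3 S z$
$L{\left(l,D \right)} = 0$
$\left(N{\left(5 \right)} + L{\left(R{\left(3 \cdot 0 - 4,-3 \right)},-4 \right)}\right)^{2} = \left(\left(8 + 2 \cdot 5^{2}\right) + 0\right)^{2} = \left(\left(8 + 2 \cdot 25\right) + 0\right)^{2} = \left(\left(8 + 50\right) + 0\right)^{2} = \left(58 + 0\right)^{2} = 58^{2} = 3364$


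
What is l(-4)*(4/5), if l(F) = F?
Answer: -16/5 ≈ -3.2000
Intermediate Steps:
l(-4)*(4/5) = -16/5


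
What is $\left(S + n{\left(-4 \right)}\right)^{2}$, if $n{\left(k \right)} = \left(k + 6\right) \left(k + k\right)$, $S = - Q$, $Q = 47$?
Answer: $3969$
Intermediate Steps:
$S = -47$ ($S = \left(-1\right) 47 = -47$)
$n{\left(k \right)} = 2 k \left(6 + k\right)$ ($n{\left(k \right)} = \left(6 + k\right) 2 k = 2 k \left(6 + k\right)$)
$\left(S + n{\left(-4 \right)}\right)^{2} = \left(-47 + 2 \left(-4\right) \left(6 - 4\right)\right)^{2} = \left(-47 + 2 \left(-4\right) 2\right)^{2} = \left(-47 - 16\right)^{2} = \left(-63\right)^{2} = 3969$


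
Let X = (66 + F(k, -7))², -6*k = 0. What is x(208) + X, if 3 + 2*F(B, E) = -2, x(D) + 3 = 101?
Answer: 16521/4 ≈ 4130.3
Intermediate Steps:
k = 0 (k = -⅙*0 = 0)
x(D) = 98 (x(D) = -3 + 101 = 98)
F(B, E) = -5/2 (F(B, E) = -3/2 + (½)*(-2) = -3/2 - 1 = -5/2)
X = 16129/4 (X = (66 - 5/2)² = (127/2)² = 16129/4 ≈ 4032.3)
x(208) + X = 98 + 16129/4 = 16521/4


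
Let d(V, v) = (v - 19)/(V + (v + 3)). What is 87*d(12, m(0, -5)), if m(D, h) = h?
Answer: -1044/5 ≈ -208.80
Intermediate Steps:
d(V, v) = (-19 + v)/(3 + V + v) (d(V, v) = (-19 + v)/(V + (3 + v)) = (-19 + v)/(3 + V + v))
87*d(12, m(0, -5)) = 87*((-19 - 5)/(3 + 12 - 5)) = 87*(-24/10) = 87*((⅒)*(-24)) = 87*(-12/5) = -1044/5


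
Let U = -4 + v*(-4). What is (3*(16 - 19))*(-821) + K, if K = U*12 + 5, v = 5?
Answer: 7106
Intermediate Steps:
U = -24 (U = -4 + 5*(-4) = -4 - 20 = -24)
K = -283 (K = -24*12 + 5 = -288 + 5 = -283)
(3*(16 - 19))*(-821) + K = (3*(16 - 19))*(-821) - 283 = (3*(-3))*(-821) - 283 = -9*(-821) - 283 = 7389 - 283 = 7106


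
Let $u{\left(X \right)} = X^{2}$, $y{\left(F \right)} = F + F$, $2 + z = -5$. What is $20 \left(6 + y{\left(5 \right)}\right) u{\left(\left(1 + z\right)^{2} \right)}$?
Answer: $414720$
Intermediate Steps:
$z = -7$ ($z = -2 - 5 = -7$)
$y{\left(F \right)} = 2 F$
$20 \left(6 + y{\left(5 \right)}\right) u{\left(\left(1 + z\right)^{2} \right)} = 20 \left(6 + 2 \cdot 5\right) \left(\left(1 - 7\right)^{2}\right)^{2} = 20 \left(6 + 10\right) \left(\left(-6\right)^{2}\right)^{2} = 20 \cdot 16 \cdot 36^{2} = 320 \cdot 1296 = 414720$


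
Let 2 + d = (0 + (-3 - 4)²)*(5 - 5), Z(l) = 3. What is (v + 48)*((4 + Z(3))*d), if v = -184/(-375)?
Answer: -254576/375 ≈ -678.87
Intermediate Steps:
v = 184/375 (v = -184*(-1/375) = 184/375 ≈ 0.49067)
d = -2 (d = -2 + (0 + (-3 - 4)²)*(5 - 5) = -2 + (0 + (-7)²)*0 = -2 + (0 + 49)*0 = -2 + 49*0 = -2 + 0 = -2)
(v + 48)*((4 + Z(3))*d) = (184/375 + 48)*((4 + 3)*(-2)) = 18184*(7*(-2))/375 = (18184/375)*(-14) = -254576/375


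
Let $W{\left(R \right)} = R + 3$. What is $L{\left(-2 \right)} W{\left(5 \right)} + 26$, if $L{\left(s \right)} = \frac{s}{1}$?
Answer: $10$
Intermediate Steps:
$L{\left(s \right)} = s$ ($L{\left(s \right)} = s 1 = s$)
$W{\left(R \right)} = 3 + R$
$L{\left(-2 \right)} W{\left(5 \right)} + 26 = - 2 \left(3 + 5\right) + 26 = \left(-2\right) 8 + 26 = -16 + 26 = 10$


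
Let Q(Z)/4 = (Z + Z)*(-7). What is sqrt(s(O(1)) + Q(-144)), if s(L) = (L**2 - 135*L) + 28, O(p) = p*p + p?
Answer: sqrt(7826) ≈ 88.465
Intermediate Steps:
O(p) = p + p**2 (O(p) = p**2 + p = p + p**2)
Q(Z) = -56*Z (Q(Z) = 4*((Z + Z)*(-7)) = 4*((2*Z)*(-7)) = 4*(-14*Z) = -56*Z)
s(L) = 28 + L**2 - 135*L
sqrt(s(O(1)) + Q(-144)) = sqrt((28 + (1*(1 + 1))**2 - 135*(1 + 1)) - 56*(-144)) = sqrt((28 + (1*2)**2 - 135*2) + 8064) = sqrt((28 + 2**2 - 135*2) + 8064) = sqrt((28 + 4 - 270) + 8064) = sqrt(-238 + 8064) = sqrt(7826)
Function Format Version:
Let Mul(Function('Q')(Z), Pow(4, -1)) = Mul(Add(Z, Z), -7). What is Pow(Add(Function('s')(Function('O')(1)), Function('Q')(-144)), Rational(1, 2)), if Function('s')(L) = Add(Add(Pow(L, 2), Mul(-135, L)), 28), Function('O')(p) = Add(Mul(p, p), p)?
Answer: Pow(7826, Rational(1, 2)) ≈ 88.465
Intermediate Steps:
Function('O')(p) = Add(p, Pow(p, 2)) (Function('O')(p) = Add(Pow(p, 2), p) = Add(p, Pow(p, 2)))
Function('Q')(Z) = Mul(-56, Z) (Function('Q')(Z) = Mul(4, Mul(Add(Z, Z), -7)) = Mul(4, Mul(Mul(2, Z), -7)) = Mul(4, Mul(-14, Z)) = Mul(-56, Z))
Function('s')(L) = Add(28, Pow(L, 2), Mul(-135, L))
Pow(Add(Function('s')(Function('O')(1)), Function('Q')(-144)), Rational(1, 2)) = Pow(Add(Add(28, Pow(Mul(1, Add(1, 1)), 2), Mul(-135, Mul(1, Add(1, 1)))), Mul(-56, -144)), Rational(1, 2)) = Pow(Add(Add(28, Pow(Mul(1, 2), 2), Mul(-135, Mul(1, 2))), 8064), Rational(1, 2)) = Pow(Add(Add(28, Pow(2, 2), Mul(-135, 2)), 8064), Rational(1, 2)) = Pow(Add(Add(28, 4, -270), 8064), Rational(1, 2)) = Pow(Add(-238, 8064), Rational(1, 2)) = Pow(7826, Rational(1, 2))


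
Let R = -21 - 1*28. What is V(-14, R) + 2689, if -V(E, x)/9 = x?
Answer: 3130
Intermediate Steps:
R = -49 (R = -21 - 28 = -49)
V(E, x) = -9*x
V(-14, R) + 2689 = -9*(-49) + 2689 = 441 + 2689 = 3130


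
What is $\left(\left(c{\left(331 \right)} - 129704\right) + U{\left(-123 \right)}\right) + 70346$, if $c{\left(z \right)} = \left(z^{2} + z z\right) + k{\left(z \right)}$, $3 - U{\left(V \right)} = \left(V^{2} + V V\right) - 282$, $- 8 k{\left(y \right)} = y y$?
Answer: $\frac{928767}{8} \approx 1.161 \cdot 10^{5}$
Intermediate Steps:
$k{\left(y \right)} = - \frac{y^{2}}{8}$ ($k{\left(y \right)} = - \frac{y y}{8} = - \frac{y^{2}}{8}$)
$U{\left(V \right)} = 285 - 2 V^{2}$ ($U{\left(V \right)} = 3 - \left(\left(V^{2} + V V\right) - 282\right) = 3 - \left(\left(V^{2} + V^{2}\right) - 282\right) = 3 - \left(2 V^{2} - 282\right) = 3 - \left(-282 + 2 V^{2}\right) = 285 - 2 V^{2}$)
$c{\left(z \right)} = \frac{15 z^{2}}{8}$ ($c{\left(z \right)} = \left(z^{2} + z z\right) - \frac{z^{2}}{8} = \left(z^{2} + z^{2}\right) - \frac{z^{2}}{8} = 2 z^{2} - \frac{z^{2}}{8} = \frac{15 z^{2}}{8}$)
$\left(\left(c{\left(331 \right)} - 129704\right) + U{\left(-123 \right)}\right) + 70346 = \left(\left(\frac{15 \cdot 331^{2}}{8} - 129704\right) + \left(285 - 2 \left(-123\right)^{2}\right)\right) + 70346 = \left(\left(\frac{15}{8} \cdot 109561 - 129704\right) + \left(285 - 30258\right)\right) + 70346 = \left(\left(\frac{1643415}{8} - 129704\right) + \left(285 - 30258\right)\right) + 70346 = \left(\frac{605783}{8} - 29973\right) + 70346 = \frac{365999}{8} + 70346 = \frac{928767}{8}$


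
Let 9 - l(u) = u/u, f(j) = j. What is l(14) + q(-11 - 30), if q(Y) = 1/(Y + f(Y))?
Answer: 655/82 ≈ 7.9878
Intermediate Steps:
l(u) = 8 (l(u) = 9 - u/u = 9 - 1*1 = 9 - 1 = 8)
q(Y) = 1/(2*Y) (q(Y) = 1/(Y + Y) = 1/(2*Y))
l(14) + q(-11 - 30) = 8 + 1/(2*(-11 - 30)) = 8 + (½)/(-41) = 8 + (½)*(-1/41) = 8 - 1/82 = 655/82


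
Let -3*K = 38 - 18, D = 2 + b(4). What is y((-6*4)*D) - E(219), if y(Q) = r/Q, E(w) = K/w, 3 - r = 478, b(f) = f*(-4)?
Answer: -101785/73584 ≈ -1.3832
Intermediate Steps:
b(f) = -4*f
D = -14 (D = 2 - 4*4 = 2 - 16 = -14)
r = -475 (r = 3 - 1*478 = 3 - 478 = -475)
K = -20/3 (K = -(38 - 18)/3 = -⅓*20 = -20/3 ≈ -6.6667)
E(w) = -20/(3*w)
y(Q) = -475/Q
y((-6*4)*D) - E(219) = -475/(-6*4*(-14)) - (-20)/(3*219) = -475/((-24*(-14))) - (-20)/(3*219) = -475/336 - 1*(-20/657) = -475*1/336 + 20/657 = -475/336 + 20/657 = -101785/73584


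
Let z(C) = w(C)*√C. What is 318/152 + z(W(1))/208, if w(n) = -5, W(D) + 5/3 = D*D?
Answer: 159/76 - 5*I*√6/624 ≈ 2.0921 - 0.019627*I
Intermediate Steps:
W(D) = -5/3 + D² (W(D) = -5/3 + D*D = -5/3 + D²)
z(C) = -5*√C
318/152 + z(W(1))/208 = 318/152 - 5*√(-5/3 + 1²)/208 = 318*(1/152) - 5*√(-5/3 + 1)*(1/208) = 159/76 - 5*I*√6/3*(1/208) = 159/76 - 5*I*√6/624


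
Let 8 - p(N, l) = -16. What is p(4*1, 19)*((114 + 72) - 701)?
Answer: -12360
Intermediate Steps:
p(N, l) = 24 (p(N, l) = 8 - 1*(-16) = 8 + 16 = 24)
p(4*1, 19)*((114 + 72) - 701) = 24*((114 + 72) - 701) = 24*(186 - 701) = 24*(-515) = -12360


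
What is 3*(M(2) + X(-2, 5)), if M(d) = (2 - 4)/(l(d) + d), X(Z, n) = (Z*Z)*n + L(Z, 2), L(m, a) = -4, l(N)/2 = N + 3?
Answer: 95/2 ≈ 47.500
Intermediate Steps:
l(N) = 6 + 2*N (l(N) = 2*(N + 3) = 2*(3 + N) = 6 + 2*N)
X(Z, n) = -4 + n*Z**2 (X(Z, n) = (Z*Z)*n - 4 = Z**2*n - 4 = n*Z**2 - 4 = -4 + n*Z**2)
M(d) = -2/(6 + 3*d) (M(d) = (2 - 4)/((6 + 2*d) + d) = -2/(6 + 3*d))
3*(M(2) + X(-2, 5)) = 3*(-2/(6 + 3*2) + (-4 + 5*(-2)**2)) = 3*(-2/(6 + 6) + (-4 + 5*4)) = 3*(-2/12 + (-4 + 20)) = 3*(-2*1/12 + 16) = 3*(-1/6 + 16) = 3*(95/6) = 95/2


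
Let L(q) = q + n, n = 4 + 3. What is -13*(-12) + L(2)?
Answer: 165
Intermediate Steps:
n = 7
L(q) = 7 + q (L(q) = q + 7 = 7 + q)
-13*(-12) + L(2) = -13*(-12) + (7 + 2) = 156 + 9 = 165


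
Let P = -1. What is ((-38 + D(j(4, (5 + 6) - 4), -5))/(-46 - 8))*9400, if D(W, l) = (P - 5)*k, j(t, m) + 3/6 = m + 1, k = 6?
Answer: 347800/27 ≈ 12881.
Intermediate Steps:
j(t, m) = ½ + m (j(t, m) = -½ + (m + 1) = -½ + (1 + m) = ½ + m)
D(W, l) = -36 (D(W, l) = (-1 - 5)*6 = -6*6 = -36)
((-38 + D(j(4, (5 + 6) - 4), -5))/(-46 - 8))*9400 = ((-38 - 36)/(-46 - 8))*9400 = -74/(-54)*9400 = -74*(-1/54)*9400 = (37/27)*9400 = 347800/27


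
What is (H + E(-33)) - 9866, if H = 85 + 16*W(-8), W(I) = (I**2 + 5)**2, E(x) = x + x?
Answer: 66329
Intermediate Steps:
E(x) = 2*x
W(I) = (5 + I**2)**2
H = 76261 (H = 85 + 16*(5 + (-8)**2)**2 = 85 + 16*(5 + 64)**2 = 85 + 16*69**2 = 85 + 16*4761 = 85 + 76176 = 76261)
(H + E(-33)) - 9866 = (76261 + 2*(-33)) - 9866 = (76261 - 66) - 9866 = 76195 - 9866 = 66329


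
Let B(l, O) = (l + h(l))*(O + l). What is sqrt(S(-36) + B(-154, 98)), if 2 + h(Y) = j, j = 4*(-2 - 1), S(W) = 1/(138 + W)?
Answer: sqrt(97880934)/102 ≈ 96.995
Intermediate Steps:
j = -12 (j = 4*(-3) = -12)
h(Y) = -14 (h(Y) = -2 - 12 = -14)
B(l, O) = (-14 + l)*(O + l) (B(l, O) = (l - 14)*(O + l) = (-14 + l)*(O + l))
sqrt(S(-36) + B(-154, 98)) = sqrt(1/(138 - 36) + ((-154)**2 - 14*98 - 14*(-154) + 98*(-154))) = sqrt(1/102 + (23716 - 1372 + 2156 - 15092)) = sqrt(1/102 + 9408) = sqrt(959617/102) = sqrt(97880934)/102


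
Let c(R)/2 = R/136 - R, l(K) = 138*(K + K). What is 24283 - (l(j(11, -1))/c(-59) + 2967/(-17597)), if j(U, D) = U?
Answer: 1133299532138/46720035 ≈ 24257.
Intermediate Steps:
l(K) = 276*K (l(K) = 138*(2*K) = 276*K)
c(R) = -135*R/68 (c(R) = 2*(R/136 - R) = 2*(-135*R/136) = -135*R/68)
24283 - (l(j(11, -1))/c(-59) + 2967/(-17597)) = 24283 - ((276*11)/((-135/68*(-59))) + 2967/(-17597)) = 24283 - (3036/(7965/68) + 2967*(-1/17597)) = 24283 - (3036*(68/7965) - 2967/17597) = 24283 - (68816/2655 - 2967/17597) = 24283 - 1*1203077767/46720035 = 24283 - 1203077767/46720035 = 1133299532138/46720035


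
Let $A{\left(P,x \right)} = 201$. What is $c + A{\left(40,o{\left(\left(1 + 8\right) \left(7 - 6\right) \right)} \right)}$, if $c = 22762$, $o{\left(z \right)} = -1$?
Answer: $22963$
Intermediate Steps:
$c + A{\left(40,o{\left(\left(1 + 8\right) \left(7 - 6\right) \right)} \right)} = 22762 + 201 = 22963$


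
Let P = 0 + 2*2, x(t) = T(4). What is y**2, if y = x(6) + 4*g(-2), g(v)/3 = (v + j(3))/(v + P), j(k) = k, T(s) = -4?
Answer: 4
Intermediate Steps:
x(t) = -4
P = 4 (P = 0 + 4 = 4)
g(v) = 3*(3 + v)/(4 + v) (g(v) = 3*((v + 3)/(v + 4)) = 3*((3 + v)/(4 + v)) = 3*(3 + v)/(4 + v))
y = 2 (y = -4 + 4*(3*(3 - 2)/(4 - 2)) = -4 + 4*(3*1/2) = -4 + 4*(3*(1/2)*1) = -4 + 4*(3/2) = -4 + 6 = 2)
y**2 = 2**2 = 4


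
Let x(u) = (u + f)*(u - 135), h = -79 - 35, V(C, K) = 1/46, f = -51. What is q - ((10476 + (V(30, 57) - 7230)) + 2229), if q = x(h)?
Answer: 1638059/46 ≈ 35610.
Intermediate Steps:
V(C, K) = 1/46
h = -114
x(u) = (-135 + u)*(-51 + u) (x(u) = (u - 51)*(u - 135) = (-51 + u)*(-135 + u) = (-135 + u)*(-51 + u))
q = 41085 (q = 6885 + (-114)² - 186*(-114) = 6885 + 12996 + 21204 = 41085)
q - ((10476 + (V(30, 57) - 7230)) + 2229) = 41085 - ((10476 + (1/46 - 7230)) + 2229) = 41085 - ((10476 - 332579/46) + 2229) = 41085 - (149317/46 + 2229) = 41085 - 1*251851/46 = 41085 - 251851/46 = 1638059/46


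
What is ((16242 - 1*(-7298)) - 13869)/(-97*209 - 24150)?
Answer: -9671/44423 ≈ -0.21770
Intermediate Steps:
((16242 - 1*(-7298)) - 13869)/(-97*209 - 24150) = ((16242 + 7298) - 13869)/(-20273 - 24150) = (23540 - 13869)/(-44423) = 9671*(-1/44423) = -9671/44423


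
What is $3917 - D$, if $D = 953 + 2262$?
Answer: $702$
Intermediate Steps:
$D = 3215$
$3917 - D = 3917 - 3215 = 702$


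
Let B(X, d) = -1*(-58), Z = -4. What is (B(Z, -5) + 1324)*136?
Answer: 187952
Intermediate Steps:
B(X, d) = 58
(B(Z, -5) + 1324)*136 = (58 + 1324)*136 = 1382*136 = 187952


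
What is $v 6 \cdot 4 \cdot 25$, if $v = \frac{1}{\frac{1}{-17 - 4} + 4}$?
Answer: $\frac{12600}{83} \approx 151.81$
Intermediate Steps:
$v = \frac{21}{83}$ ($v = \frac{1}{\frac{1}{-21} + 4} = \frac{1}{- \frac{1}{21} + 4} = \frac{1}{\frac{83}{21}} = \frac{21}{83} \approx 0.25301$)
$v 6 \cdot 4 \cdot 25 = \frac{21 \cdot 6 \cdot 4}{83} \cdot 25 = \frac{21}{83} \cdot 24 \cdot 25 = \frac{504}{83} \cdot 25 = \frac{12600}{83}$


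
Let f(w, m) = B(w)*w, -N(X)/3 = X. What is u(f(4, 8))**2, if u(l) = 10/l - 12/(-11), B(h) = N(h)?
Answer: 54289/69696 ≈ 0.77894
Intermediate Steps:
N(X) = -3*X
B(h) = -3*h
f(w, m) = -3*w**2 (f(w, m) = (-3*w)*w = -3*w**2)
u(l) = 12/11 + 10/l (u(l) = 10/l - 12*(-1/11) = 10/l + 12/11 = 12/11 + 10/l)
u(f(4, 8))**2 = (12/11 + 10/((-3*4**2)))**2 = (12/11 + 10/((-3*16)))**2 = (12/11 + 10/(-48))**2 = (12/11 + 10*(-1/48))**2 = (12/11 - 5/24)**2 = (233/264)**2 = 54289/69696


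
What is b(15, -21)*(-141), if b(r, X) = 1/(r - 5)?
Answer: -141/10 ≈ -14.100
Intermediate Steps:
b(r, X) = 1/(-5 + r)
b(15, -21)*(-141) = -141/(-5 + 15) = -141/10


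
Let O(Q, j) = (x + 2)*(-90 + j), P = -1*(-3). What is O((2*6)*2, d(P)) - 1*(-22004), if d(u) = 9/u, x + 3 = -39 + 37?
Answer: 22265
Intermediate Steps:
P = 3
x = -5 (x = -3 + (-39 + 37) = -3 - 2 = -5)
O(Q, j) = 270 - 3*j (O(Q, j) = (-5 + 2)*(-90 + j) = -3*(-90 + j) = 270 - 3*j)
O((2*6)*2, d(P)) - 1*(-22004) = (270 - 27/3) - 1*(-22004) = (270 - 27/3) + 22004 = (270 - 3*3) + 22004 = (270 - 9) + 22004 = 261 + 22004 = 22265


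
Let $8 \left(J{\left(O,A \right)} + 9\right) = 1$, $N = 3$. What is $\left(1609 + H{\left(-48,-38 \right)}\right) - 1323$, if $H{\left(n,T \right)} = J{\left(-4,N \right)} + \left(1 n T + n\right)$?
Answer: $\frac{16425}{8} \approx 2053.1$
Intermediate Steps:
$J{\left(O,A \right)} = - \frac{71}{8}$ ($J{\left(O,A \right)} = -9 + \frac{1}{8} \cdot 1 = -9 + \frac{1}{8} = - \frac{71}{8}$)
$H{\left(n,T \right)} = - \frac{71}{8} + n + T n$ ($H{\left(n,T \right)} = - \frac{71}{8} + \left(1 n T + n\right) = - \frac{71}{8} + \left(n T + n\right) = - \frac{71}{8} + \left(T n + n\right) = - \frac{71}{8} + \left(n + T n\right) = - \frac{71}{8} + n + T n$)
$\left(1609 + H{\left(-48,-38 \right)}\right) - 1323 = \left(1609 - - \frac{14137}{8}\right) - 1323 = \left(1609 + \frac{14137}{8}\right) - 1323 = \frac{27009}{8} - 1323 = \frac{16425}{8}$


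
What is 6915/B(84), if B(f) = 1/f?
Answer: 580860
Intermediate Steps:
6915/B(84) = 6915/(1/84) = 6915*84 = 580860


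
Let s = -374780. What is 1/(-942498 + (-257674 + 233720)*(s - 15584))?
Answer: 1/9349836758 ≈ 1.0695e-10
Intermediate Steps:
1/(-942498 + (-257674 + 233720)*(s - 15584)) = 1/(-942498 + (-257674 + 233720)*(-374780 - 15584)) = 1/(-942498 - 23954*(-390364)) = 1/(-942498 + 9350779256) = 1/9349836758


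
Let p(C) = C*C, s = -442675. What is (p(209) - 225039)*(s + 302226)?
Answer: 25471549742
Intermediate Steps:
p(C) = C²
(p(209) - 225039)*(s + 302226) = (209² - 225039)*(-442675 + 302226) = (43681 - 225039)*(-140449) = -181358*(-140449) = 25471549742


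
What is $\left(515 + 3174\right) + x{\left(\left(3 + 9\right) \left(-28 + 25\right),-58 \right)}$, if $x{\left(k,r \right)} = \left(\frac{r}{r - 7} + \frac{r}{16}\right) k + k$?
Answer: $\frac{487679}{130} \approx 3751.4$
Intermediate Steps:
$x{\left(k,r \right)} = k + k \left(\frac{r}{16} + \frac{r}{-7 + r}\right)$ ($x{\left(k,r \right)} = \left(\frac{r}{r - 7} + r \frac{1}{16}\right) k + k = \left(\frac{r}{-7 + r} + \frac{r}{16}\right) k + k = \left(\frac{r}{16} + \frac{r}{-7 + r}\right) k + k = k \left(\frac{r}{16} + \frac{r}{-7 + r}\right) + k = k + k \left(\frac{r}{16} + \frac{r}{-7 + r}\right)$)
$\left(515 + 3174\right) + x{\left(\left(3 + 9\right) \left(-28 + 25\right),-58 \right)} = \left(515 + 3174\right) + \frac{\left(3 + 9\right) \left(-28 + 25\right) \left(-112 + \left(-58\right)^{2} + 25 \left(-58\right)\right)}{16 \left(-7 - 58\right)} = 3689 + \frac{12 \left(-3\right) \left(-112 + 3364 - 1450\right)}{16 \left(-65\right)} = 3689 + \frac{1}{16} \left(-36\right) \left(- \frac{1}{65}\right) 1802 = 3689 + \frac{8109}{130} = \frac{487679}{130}$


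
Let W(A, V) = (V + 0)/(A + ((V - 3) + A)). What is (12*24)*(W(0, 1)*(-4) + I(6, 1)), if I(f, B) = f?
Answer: 2304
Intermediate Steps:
W(A, V) = V/(-3 + V + 2*A) (W(A, V) = V/(A + ((-3 + V) + A)) = V/(A + (-3 + A + V)) = V/(-3 + V + 2*A))
(12*24)*(W(0, 1)*(-4) + I(6, 1)) = (12*24)*((1/(-3 + 1 + 2*0))*(-4) + 6) = 288*((1/(-3 + 1 + 0))*(-4) + 6) = 288*((1/(-2))*(-4) + 6) = 288*((1*(-½))*(-4) + 6) = 288*(-½*(-4) + 6) = 288*(2 + 6) = 288*8 = 2304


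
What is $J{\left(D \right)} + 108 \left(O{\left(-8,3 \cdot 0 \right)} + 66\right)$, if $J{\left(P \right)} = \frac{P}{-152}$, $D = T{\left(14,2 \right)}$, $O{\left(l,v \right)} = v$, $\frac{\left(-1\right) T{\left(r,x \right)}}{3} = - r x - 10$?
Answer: $\frac{28509}{4} \approx 7127.3$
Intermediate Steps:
$T{\left(r,x \right)} = 30 + 3 r x$ ($T{\left(r,x \right)} = - 3 \left(- r x - 10\right) = - 3 \left(-10 - r x\right) = 30 + 3 r x$)
$D = 114$ ($D = 30 + 3 \cdot 14 \cdot 2 = 30 + 84 = 114$)
$J{\left(P \right)} = - \frac{P}{152}$ ($J{\left(P \right)} = P \left(- \frac{1}{152}\right) = - \frac{P}{152}$)
$J{\left(D \right)} + 108 \left(O{\left(-8,3 \cdot 0 \right)} + 66\right) = \left(- \frac{1}{152}\right) 114 + 108 \left(3 \cdot 0 + 66\right) = - \frac{3}{4} + 108 \left(0 + 66\right) = - \frac{3}{4} + 108 \cdot 66 = - \frac{3}{4} + 7128 = \frac{28509}{4}$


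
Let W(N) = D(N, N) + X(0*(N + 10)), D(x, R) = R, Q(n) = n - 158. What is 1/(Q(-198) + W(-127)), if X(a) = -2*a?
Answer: -1/483 ≈ -0.0020704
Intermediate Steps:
Q(n) = -158 + n
W(N) = N (W(N) = N - 0*(N + 10) = N - 0*(10 + N) = N - 2*0 = N + 0 = N)
1/(Q(-198) + W(-127)) = 1/((-158 - 198) - 127) = 1/(-356 - 127) = 1/(-483) = -1/483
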